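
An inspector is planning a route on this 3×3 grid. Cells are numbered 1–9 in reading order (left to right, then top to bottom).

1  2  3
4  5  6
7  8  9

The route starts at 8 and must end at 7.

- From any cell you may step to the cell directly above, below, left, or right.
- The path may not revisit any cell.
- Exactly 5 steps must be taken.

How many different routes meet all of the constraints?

2

Need simple routes of exactly 5 moves from 8 to 7 (Manhattan distance 1, so 2 moves are spent on a detour and 2 undoing it).
Enumerating: 8 5 2 1 4 7 | 8 9 6 5 4 7.
That gives 2 routes.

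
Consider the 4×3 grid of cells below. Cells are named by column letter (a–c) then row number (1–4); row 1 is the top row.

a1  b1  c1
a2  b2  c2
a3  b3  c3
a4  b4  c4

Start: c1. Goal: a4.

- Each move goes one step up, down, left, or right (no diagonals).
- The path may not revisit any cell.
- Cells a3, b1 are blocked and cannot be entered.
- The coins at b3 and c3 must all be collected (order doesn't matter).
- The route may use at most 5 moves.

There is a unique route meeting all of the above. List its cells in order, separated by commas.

The 5-move cap with required stops at b3, c3 leaves no slack for detours.
Route from c1: down 2 to c3, left 1 to b3, down 1 to b4, left 1 to a4 — 5 moves in all.
Check: all required cells visited; 5 ≤ 5 moves.

c1, c2, c3, b3, b4, a4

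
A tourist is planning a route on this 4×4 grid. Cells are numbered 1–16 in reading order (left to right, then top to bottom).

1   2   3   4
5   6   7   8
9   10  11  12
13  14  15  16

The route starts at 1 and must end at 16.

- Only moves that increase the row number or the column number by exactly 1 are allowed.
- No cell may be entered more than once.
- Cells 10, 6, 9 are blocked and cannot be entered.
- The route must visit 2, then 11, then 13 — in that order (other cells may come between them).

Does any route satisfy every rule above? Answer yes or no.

no

13 lies to the left of 11, so going from 11 to 13 would need a leftward move — but moves only go right/down, so 11 cannot be visited before 13.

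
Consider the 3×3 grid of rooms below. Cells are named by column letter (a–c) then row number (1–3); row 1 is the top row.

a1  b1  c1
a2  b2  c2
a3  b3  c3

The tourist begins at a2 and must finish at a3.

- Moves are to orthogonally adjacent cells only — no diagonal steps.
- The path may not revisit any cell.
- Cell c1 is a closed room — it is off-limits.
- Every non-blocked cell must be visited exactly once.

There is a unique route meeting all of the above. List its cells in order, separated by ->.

Need to visit all 8 open cells exactly once, starting at a2 and ending at a3.
Cell a1 has only two open neighbours (a2 and b1), so the path must pass straight through it: one of those is the cell it's entered from and the other is where it exits.
Route from a2: up to a1, right to b1, down to b2, right to c2, down to c3, 2× left (reaching a3) — 7 moves in all.
Check: all 8 open cells covered.

a2 -> a1 -> b1 -> b2 -> c2 -> c3 -> b3 -> a3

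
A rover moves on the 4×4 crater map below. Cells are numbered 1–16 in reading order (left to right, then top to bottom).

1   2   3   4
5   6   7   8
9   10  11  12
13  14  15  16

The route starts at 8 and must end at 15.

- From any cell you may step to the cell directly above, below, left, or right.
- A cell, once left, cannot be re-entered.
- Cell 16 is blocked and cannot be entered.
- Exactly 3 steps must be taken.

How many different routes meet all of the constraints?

2

Need simple routes of exactly 3 moves from 8 to 15 (Manhattan distance 3, so 0 moves are spent on a detour and 0 undoing it).
Enumerating: 8 12 11 15 | 8 7 11 15.
That gives 2 routes.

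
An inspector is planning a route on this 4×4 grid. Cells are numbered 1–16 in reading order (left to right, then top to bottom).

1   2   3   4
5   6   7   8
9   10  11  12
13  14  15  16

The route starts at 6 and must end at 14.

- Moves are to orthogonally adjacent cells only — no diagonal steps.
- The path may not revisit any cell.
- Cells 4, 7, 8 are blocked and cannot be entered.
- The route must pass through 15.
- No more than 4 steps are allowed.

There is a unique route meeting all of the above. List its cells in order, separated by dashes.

The 4-move cap with required stops at 15 leaves no slack for detours.
Route from 6: down 1 to 10, right 1 to 11, down 1 to 15, left 1 to 14 — 4 moves in all.
Check: all required cells visited; 4 ≤ 4 moves.

6 - 10 - 11 - 15 - 14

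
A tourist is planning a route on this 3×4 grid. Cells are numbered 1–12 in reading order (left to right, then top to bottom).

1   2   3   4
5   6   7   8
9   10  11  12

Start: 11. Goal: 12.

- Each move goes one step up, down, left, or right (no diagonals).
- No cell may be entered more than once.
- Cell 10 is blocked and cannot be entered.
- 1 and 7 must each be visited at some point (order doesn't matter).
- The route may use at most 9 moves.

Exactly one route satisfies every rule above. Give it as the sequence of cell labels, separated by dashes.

Any route must reach 1 and 7 and still end at 12 within 9 moves, so the order of the required stops is forced.
Route from 11: up to 7, 2× left (reaching 5), up to 1, 3× right (reaching 4), 2× down (reaching 12) — 9 moves in all.
Check: all required cells visited; 9 ≤ 9 moves.

11 - 7 - 6 - 5 - 1 - 2 - 3 - 4 - 8 - 12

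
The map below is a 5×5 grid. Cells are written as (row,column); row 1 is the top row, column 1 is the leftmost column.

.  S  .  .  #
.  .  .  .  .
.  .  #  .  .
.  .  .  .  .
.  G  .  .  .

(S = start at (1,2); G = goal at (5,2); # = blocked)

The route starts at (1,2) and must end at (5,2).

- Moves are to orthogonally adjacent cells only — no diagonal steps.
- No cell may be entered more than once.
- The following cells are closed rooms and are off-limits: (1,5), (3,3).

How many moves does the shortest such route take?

The Manhattan distance from (1,2) to (5,2) is |1−5| + |2−2| = 4, so at least 4 moves are needed.
A route of 4 moves achieves this: (1,2) → (2,2) → (3,2) → (4,2) → (5,2).
Since 4 matches the lower bound, it is optimal.

4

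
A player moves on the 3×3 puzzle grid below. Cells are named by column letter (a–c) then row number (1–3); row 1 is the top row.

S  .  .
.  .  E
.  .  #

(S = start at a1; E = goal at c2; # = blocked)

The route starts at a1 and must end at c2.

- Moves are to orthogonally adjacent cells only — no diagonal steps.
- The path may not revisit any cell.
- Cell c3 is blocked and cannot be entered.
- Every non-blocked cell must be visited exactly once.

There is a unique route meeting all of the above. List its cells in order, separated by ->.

Need to visit all 8 open cells exactly once, starting at a1 and ending at c2.
Cell a3 has only two open neighbours (a2 and b3), so the path must pass straight through it: one of those is the cell it's entered from and the other is where it exits.
Route from a1: 2× down (reaching a3), right to b3, 2× up (reaching b1), right to c1, down to c2 — 7 moves in all.
Check: all 8 open cells covered.

a1 -> a2 -> a3 -> b3 -> b2 -> b1 -> c1 -> c2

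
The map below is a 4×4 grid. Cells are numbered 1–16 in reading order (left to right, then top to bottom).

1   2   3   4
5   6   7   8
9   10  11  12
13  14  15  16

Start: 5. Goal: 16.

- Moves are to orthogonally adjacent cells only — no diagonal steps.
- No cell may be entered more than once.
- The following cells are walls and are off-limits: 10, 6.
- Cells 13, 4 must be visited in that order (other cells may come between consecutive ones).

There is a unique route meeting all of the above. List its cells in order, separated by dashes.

5 - 9 - 13 - 14 - 15 - 11 - 7 - 3 - 4 - 8 - 12 - 16

The waypoints must appear in the order 13, 4, with no cell reused.
Route from 5: 2× down (reaching 13), 2× right (reaching 15), 3× up (reaching 3), right to 4, 3× down (reaching 16) — 11 moves in all.
Check: order respected (13 at step 2, 4 at step 8).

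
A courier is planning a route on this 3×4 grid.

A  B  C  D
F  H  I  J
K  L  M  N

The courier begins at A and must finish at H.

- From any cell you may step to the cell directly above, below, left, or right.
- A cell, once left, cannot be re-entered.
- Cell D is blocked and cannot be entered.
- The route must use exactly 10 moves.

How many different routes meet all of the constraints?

2

Need simple routes of exactly 10 moves from A to H (Manhattan distance 2, so 4 moves are spent on a detour and 4 undoing it).
Enumerating: A F K L M N J I C B H | A B C I J N M L K F H.
That gives 2 routes.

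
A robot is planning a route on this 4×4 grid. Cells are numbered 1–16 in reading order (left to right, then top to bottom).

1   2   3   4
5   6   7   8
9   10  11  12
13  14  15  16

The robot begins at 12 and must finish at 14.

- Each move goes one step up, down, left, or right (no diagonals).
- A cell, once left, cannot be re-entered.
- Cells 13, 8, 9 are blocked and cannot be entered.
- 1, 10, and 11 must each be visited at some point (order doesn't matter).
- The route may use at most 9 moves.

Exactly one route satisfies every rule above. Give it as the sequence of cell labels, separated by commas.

12, 11, 7, 3, 2, 1, 5, 6, 10, 14

The 9-move cap with required stops at 1, 10, 11 leaves no slack for detours.
Route from 12: left to 11, 2× up (reaching 3), 2× left (reaching 1), down to 5, right to 6, 2× down (reaching 14) — 9 moves in all.
Check: all required cells visited; 9 ≤ 9 moves.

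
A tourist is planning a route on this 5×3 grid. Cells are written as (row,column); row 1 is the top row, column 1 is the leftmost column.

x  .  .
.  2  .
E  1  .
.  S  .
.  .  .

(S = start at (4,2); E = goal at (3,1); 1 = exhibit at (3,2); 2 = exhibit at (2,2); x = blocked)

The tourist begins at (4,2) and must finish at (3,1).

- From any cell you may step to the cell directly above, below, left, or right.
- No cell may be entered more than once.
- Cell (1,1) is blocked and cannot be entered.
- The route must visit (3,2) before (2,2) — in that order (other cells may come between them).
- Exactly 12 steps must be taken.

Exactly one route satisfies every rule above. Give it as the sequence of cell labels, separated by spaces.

The waypoints must appear in the order (3,2), (2,2), with no cell reused.
Route from (4,2): 3× up (reaching (1,2)), right to (1,3), 4× down (reaching (5,3)), 2× left (reaching (5,1)), 2× up (reaching (3,1)) — 12 moves in all.
Check: order respected (1 at step 1, 2 at step 2); 12 moves as required.

(4,2) (3,2) (2,2) (1,2) (1,3) (2,3) (3,3) (4,3) (5,3) (5,2) (5,1) (4,1) (3,1)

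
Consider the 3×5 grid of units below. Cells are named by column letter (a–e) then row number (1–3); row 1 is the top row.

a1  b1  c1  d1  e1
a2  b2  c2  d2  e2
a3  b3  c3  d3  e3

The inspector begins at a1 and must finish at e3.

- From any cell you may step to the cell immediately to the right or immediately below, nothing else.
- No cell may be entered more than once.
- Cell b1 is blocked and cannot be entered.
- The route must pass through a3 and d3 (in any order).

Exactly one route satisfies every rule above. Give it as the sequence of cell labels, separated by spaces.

Moves only go right or down, so the column and row indices never decrease.
Route from a1: 2× down (reaching a3), 4× right (reaching e3) — 6 moves in all.
Check: all required cells visited.

a1 a2 a3 b3 c3 d3 e3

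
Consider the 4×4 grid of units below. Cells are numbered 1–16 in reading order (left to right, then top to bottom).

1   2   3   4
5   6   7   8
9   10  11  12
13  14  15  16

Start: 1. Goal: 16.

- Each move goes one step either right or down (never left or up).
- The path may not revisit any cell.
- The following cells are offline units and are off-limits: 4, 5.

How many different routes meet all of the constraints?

9

A right/down-only route from 1 to 16 makes exactly 3 down-moves and 3 right-moves in some order.
With no other constraints that would be C(6,3) = 20 routes.
Subtract routes through each blocked cell (inclusion–exclusion for overlaps): − through 4: 1 − through 5: 10 → 9.
That gives 9 routes.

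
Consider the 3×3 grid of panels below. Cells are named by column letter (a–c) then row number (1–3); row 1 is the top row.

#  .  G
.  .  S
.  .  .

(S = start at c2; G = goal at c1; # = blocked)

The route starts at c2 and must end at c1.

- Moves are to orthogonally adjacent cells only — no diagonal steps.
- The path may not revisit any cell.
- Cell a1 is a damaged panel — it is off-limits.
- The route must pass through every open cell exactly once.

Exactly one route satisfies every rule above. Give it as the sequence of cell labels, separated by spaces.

Need to visit all 8 open cells exactly once, starting at c2 and ending at c1.
Cell c3 has only two open neighbours (c2 and b3), so the path must pass straight through it: one of those is the cell it's entered from and the other is where it exits.
Route from c2: down 1 to c3, left 2 to a3, up 1 to a2, right 1 to b2, up 1 to b1, right 1 to c1 — 7 moves in all.
Check: all 8 open cells covered.

c2 c3 b3 a3 a2 b2 b1 c1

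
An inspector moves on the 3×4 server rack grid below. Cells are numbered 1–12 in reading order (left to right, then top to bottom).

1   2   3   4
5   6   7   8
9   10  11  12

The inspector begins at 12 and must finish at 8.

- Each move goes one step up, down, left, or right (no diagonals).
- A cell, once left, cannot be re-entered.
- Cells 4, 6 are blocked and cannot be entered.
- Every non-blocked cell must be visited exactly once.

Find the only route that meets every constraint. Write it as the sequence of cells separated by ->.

Need to visit all 10 open cells exactly once, starting at 12 and ending at 8.
Cell 10 has only two open neighbours (9 and 11), so the path must pass straight through it: one of those is the cell it's entered from and the other is where it exits.
Route from 12: left 3 to 9, up 2 to 1, right 2 to 3, down 1 to 7, right 1 to 8 — 9 moves in all.
Check: all 10 open cells covered.

12 -> 11 -> 10 -> 9 -> 5 -> 1 -> 2 -> 3 -> 7 -> 8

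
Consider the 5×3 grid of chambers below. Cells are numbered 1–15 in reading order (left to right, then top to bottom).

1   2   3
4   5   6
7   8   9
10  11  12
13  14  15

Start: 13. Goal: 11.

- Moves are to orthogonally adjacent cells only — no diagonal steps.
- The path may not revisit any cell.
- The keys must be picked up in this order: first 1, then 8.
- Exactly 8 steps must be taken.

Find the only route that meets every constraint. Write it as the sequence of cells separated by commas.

13, 10, 7, 4, 1, 2, 5, 8, 11

The waypoints must appear in the order 1, 8, with no cell reused.
Route from 13: up 4 to 1, right 1 to 2, down 3 to 11 — 8 moves in all.
Check: order respected (1 at step 4, 8 at step 7); 8 moves as required.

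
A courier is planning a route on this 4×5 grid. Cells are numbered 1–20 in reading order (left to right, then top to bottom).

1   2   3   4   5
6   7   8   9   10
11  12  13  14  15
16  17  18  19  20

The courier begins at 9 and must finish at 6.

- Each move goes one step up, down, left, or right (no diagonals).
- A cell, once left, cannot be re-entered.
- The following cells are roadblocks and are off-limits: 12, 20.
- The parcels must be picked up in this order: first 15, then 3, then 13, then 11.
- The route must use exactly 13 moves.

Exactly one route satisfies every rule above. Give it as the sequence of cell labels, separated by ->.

9 -> 14 -> 15 -> 10 -> 5 -> 4 -> 3 -> 8 -> 13 -> 18 -> 17 -> 16 -> 11 -> 6

The waypoints must appear in the order 15, 3, 13, 11, with no cell reused.
Route from 9: down to 14, right to 15, 2× up (reaching 5), 2× left (reaching 3), 3× down (reaching 18), 2× left (reaching 16), 2× up (reaching 6) — 13 moves in all.
Check: order respected (15 at step 2, 3 at step 6, 13 at step 8, 11 at step 12); 13 moves as required.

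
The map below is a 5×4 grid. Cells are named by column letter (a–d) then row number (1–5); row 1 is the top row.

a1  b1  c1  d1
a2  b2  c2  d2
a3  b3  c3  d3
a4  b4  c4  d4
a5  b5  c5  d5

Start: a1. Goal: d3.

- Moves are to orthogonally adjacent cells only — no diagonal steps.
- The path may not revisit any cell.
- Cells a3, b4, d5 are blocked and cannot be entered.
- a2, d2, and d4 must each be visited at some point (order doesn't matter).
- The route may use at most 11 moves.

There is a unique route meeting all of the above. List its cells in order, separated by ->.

Any route must reach a2, d2, and d4 and still end at d3 within 11 moves, so the order of the required stops is forced.
Route from a1: down 1 to a2, right 1 to b2, up 1 to b1, right 2 to d1, down 1 to d2, left 1 to c2, down 2 to c4, right 1 to d4, up 1 to d3 — 11 moves in all.
Check: all required cells visited; 11 ≤ 11 moves.

a1 -> a2 -> b2 -> b1 -> c1 -> d1 -> d2 -> c2 -> c3 -> c4 -> d4 -> d3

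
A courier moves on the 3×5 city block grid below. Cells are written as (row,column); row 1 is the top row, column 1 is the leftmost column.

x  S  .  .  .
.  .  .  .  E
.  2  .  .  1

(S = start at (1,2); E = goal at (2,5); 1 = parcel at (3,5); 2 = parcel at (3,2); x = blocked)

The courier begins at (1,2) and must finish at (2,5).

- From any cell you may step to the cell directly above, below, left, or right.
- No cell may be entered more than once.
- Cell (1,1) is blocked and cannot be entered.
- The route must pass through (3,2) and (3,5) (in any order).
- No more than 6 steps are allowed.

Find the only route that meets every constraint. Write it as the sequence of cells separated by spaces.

The 6-move cap with required stops at (3,2), (3,5) leaves no slack for detours.
Route from (1,2): down 2 to (3,2), right 3 to (3,5), up 1 to (2,5) — 6 moves in all.
Check: all required cells visited; 6 ≤ 6 moves.

(1,2) (2,2) (3,2) (3,3) (3,4) (3,5) (2,5)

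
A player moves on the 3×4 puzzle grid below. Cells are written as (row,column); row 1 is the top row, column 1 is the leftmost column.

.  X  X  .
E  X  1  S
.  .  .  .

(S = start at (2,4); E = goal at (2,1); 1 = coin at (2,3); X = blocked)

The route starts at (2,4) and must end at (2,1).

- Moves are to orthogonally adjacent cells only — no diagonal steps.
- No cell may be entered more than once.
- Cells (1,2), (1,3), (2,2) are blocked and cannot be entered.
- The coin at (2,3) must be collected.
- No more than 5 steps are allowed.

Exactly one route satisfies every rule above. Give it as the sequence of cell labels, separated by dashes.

(2,4) - (2,3) - (3,3) - (3,2) - (3,1) - (2,1)

Any route must reach (2,3) and still end at (2,1) within 5 moves, so the order of the required stops is forced.
Route from (2,4): left 1 to (2,3), down 1 to (3,3), left 2 to (3,1), up 1 to (2,1) — 5 moves in all.
Check: all required cells visited; 5 ≤ 5 moves.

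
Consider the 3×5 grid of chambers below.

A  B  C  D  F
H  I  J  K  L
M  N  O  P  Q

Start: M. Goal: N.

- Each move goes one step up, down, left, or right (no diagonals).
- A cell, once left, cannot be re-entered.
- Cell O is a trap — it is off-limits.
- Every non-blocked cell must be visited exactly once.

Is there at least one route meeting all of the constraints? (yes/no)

One route that works: M → H → A → B → C → D → F → L → Q → P → K → J → I → N.

yes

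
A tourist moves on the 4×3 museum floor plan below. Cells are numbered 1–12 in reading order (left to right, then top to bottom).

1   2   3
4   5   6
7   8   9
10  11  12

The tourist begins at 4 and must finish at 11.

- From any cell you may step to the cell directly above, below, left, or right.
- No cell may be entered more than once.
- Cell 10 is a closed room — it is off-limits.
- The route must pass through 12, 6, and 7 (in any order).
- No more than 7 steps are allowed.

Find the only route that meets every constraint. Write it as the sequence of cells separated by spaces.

4 7 8 5 6 9 12 11

Any route must reach 12, 6, and 7 and still end at 11 within 7 moves, so the order of the required stops is forced.
Route from 4: down 1 to 7, right 1 to 8, up 1 to 5, right 1 to 6, down 2 to 12, left 1 to 11 — 7 moves in all.
Check: all required cells visited; 7 ≤ 7 moves.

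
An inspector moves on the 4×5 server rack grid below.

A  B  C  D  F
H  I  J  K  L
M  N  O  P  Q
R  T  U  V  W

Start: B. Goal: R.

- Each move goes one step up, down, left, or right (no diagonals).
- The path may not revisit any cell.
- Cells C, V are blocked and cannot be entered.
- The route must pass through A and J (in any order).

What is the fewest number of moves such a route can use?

Any route passes through A and J in some order between B and R. Summing Manhattan distances along each leg and taking the cheapest ordering (B → J → A → R) gives a lower bound of 2 + 3 + 3 = 8 moves.
A route of 8 moves achieves this: B → A → H → I → J → O → U → T → R.
Since 8 matches the lower bound, it is optimal.

8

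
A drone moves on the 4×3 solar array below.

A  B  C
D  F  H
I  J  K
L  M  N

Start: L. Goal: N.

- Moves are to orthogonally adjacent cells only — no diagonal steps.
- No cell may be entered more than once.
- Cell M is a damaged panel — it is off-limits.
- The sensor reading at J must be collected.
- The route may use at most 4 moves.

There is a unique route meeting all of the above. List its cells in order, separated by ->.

Any route must reach J and still end at N within 4 moves, so the order of the required stops is forced.
Route from L: up to I, 2× right (reaching K), down to N — 4 moves in all.
Check: all required cells visited; 4 ≤ 4 moves.

L -> I -> J -> K -> N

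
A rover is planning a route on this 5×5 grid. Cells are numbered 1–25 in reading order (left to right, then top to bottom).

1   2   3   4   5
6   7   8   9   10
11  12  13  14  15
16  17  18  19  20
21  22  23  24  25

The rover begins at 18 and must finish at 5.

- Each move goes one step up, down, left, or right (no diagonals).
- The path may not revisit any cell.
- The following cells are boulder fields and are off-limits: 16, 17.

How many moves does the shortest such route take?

5

The Manhattan distance from 18 to 5 is |4−1| + |3−5| = 5, so at least 5 moves are needed.
A route of 5 moves achieves this: 18 → 13 → 8 → 3 → 4 → 5.
Since 5 matches the lower bound, it is optimal.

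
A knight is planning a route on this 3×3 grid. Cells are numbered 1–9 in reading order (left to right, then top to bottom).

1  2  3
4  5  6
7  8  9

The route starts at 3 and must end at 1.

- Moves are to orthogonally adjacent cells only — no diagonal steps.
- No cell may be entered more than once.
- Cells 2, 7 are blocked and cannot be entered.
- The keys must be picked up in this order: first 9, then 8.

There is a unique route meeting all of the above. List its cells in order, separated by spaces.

The waypoints must appear in the order 9, 8, with no cell reused.
Route from 3: down 2 to 9, left 1 to 8, up 1 to 5, left 1 to 4, up 1 to 1 — 6 moves in all.
Check: order respected (9 at step 2, 8 at step 3).

3 6 9 8 5 4 1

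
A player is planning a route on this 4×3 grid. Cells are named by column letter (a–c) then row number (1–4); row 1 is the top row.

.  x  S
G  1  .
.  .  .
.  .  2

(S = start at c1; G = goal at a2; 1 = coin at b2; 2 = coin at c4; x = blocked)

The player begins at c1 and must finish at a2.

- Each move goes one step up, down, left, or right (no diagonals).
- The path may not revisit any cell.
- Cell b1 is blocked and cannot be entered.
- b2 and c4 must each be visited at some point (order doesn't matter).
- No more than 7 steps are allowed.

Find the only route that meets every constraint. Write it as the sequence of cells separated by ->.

c1 -> c2 -> c3 -> c4 -> b4 -> b3 -> b2 -> a2

Any route must reach b2 and c4 and still end at a2 within 7 moves, so the order of the required stops is forced.
Route from c1: 3× down (reaching c4), left to b4, 2× up (reaching b2), left to a2 — 7 moves in all.
Check: all required cells visited; 7 ≤ 7 moves.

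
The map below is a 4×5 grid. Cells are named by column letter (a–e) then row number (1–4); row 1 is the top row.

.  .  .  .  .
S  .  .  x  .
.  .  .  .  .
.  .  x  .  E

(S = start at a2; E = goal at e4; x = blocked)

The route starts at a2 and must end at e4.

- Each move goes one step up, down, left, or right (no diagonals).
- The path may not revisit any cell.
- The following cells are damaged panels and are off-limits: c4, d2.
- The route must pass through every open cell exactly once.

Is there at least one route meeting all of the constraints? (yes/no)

Colour the cells like a checkerboard: each orthogonal step flips colour, so a Hamiltonian route alternates colours. Here there are 9 cells of one colour and 9 of the other, with start on the same colour as the goal — the counts and endpoints can't be arranged into an alternating sequence of length 18, so no Hamiltonian route exists.

no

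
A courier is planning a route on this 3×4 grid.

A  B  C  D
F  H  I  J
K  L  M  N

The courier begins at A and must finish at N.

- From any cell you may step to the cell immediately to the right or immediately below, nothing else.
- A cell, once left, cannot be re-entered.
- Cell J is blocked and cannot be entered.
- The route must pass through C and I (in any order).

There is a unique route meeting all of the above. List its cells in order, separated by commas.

A, B, C, I, M, N

Moves only go right or down, so the column and row indices never decrease.
Route from A: right 2 to C, down 2 to M, right 1 to N — 5 moves in all.
Check: all required cells visited.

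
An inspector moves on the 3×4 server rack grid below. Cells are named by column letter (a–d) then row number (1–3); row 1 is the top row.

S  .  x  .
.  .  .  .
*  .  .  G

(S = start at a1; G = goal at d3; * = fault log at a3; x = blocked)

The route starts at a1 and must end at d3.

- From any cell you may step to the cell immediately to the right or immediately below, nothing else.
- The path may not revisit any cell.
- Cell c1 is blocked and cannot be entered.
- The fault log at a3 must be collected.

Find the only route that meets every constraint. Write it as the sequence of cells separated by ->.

Moves only go right or down, so the column and row indices never decrease.
Route from a1: 2× down (reaching a3), 3× right (reaching d3) — 5 moves in all.
Check: all required cells visited.

a1 -> a2 -> a3 -> b3 -> c3 -> d3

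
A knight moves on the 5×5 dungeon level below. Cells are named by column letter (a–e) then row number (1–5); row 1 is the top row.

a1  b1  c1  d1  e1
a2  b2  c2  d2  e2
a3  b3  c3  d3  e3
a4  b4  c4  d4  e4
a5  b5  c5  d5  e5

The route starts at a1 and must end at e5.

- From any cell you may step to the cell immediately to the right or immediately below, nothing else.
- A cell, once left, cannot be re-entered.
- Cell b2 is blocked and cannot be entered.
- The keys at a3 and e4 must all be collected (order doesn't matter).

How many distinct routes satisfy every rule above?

A right/down-only route from a1 to e5 makes exactly 4 down-moves and 4 right-moves in some order.
With no other constraints that would be C(8,4) = 70 routes.
A monotone route can only reach the required cells in the order a3, e4, so split there and multiply the segment counts (each segment already excludes blocked cells): a1→a3: 1; a3→e4: 5; e4→e5: 1; product = 5.
That gives 5 routes.

5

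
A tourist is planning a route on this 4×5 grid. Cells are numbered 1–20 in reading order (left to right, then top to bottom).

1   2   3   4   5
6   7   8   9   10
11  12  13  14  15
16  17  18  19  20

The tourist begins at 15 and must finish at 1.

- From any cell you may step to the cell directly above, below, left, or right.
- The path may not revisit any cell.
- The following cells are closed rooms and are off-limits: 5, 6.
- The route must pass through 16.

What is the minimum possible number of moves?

10

Any route passes through 16 somewhere between 15 and 1. Summing Manhattan distances along the two legs (15 → 16 → 1) gives a lower bound of 5 + 3 = 8 moves.
That bound ignores the blocked cells. Measuring each leg by the fewest moves that actually steer around them (15→16: 5; 16→1: 5) raises the lower bound to 10.
A route of 10 moves exists: 15 → 20 → 19 → 18 → 17 → 16 → 11 → 12 → 7 → 2 → 1.
Since 10 matches that lower bound, it is optimal.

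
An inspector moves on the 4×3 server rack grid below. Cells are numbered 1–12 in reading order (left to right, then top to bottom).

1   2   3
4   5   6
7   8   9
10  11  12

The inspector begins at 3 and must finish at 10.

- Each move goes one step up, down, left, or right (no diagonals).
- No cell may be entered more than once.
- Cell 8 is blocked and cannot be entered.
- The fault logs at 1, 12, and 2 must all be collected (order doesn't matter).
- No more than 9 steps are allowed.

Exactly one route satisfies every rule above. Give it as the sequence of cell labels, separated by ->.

Any route must reach 1, 12, and 2 and still end at 10 within 9 moves, so the order of the required stops is forced.
Route from 3: 2× left (reaching 1), down to 4, 2× right (reaching 6), 2× down (reaching 12), 2× left (reaching 10) — 9 moves in all.
Check: all required cells visited; 9 ≤ 9 moves.

3 -> 2 -> 1 -> 4 -> 5 -> 6 -> 9 -> 12 -> 11 -> 10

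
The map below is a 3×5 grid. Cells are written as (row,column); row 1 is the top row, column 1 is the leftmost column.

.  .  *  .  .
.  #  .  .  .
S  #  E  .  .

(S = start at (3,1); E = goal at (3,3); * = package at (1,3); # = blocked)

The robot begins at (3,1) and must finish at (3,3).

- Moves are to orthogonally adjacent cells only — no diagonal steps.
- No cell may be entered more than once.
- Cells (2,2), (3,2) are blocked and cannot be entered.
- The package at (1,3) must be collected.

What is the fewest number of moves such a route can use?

6

Any route passes through (1,3) somewhere between (3,1) and (3,3). Summing Manhattan distances along the two legs ((3,1) → (1,3) → (3,3)) gives a lower bound of 4 + 2 = 6 moves.
A route of 6 moves achieves this: (3,1) → (2,1) → (1,1) → (1,2) → (1,3) → (2,3) → (3,3).
Since 6 matches the lower bound, it is optimal.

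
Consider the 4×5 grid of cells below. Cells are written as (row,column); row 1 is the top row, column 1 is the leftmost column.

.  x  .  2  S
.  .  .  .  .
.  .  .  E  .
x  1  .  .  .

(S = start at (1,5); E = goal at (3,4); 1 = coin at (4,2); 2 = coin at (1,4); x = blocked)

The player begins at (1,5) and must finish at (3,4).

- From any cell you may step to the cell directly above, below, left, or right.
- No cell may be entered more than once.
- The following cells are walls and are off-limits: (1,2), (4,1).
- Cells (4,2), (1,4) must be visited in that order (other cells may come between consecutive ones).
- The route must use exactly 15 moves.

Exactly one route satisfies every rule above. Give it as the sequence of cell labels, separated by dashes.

(1,5) - (2,5) - (3,5) - (4,5) - (4,4) - (4,3) - (4,2) - (3,2) - (3,1) - (2,1) - (2,2) - (2,3) - (1,3) - (1,4) - (2,4) - (3,4)

The waypoints must appear in the order (4,2), (1,4), with no cell reused.
Route from (1,5): 3× down (reaching (4,5)), 3× left (reaching (4,2)), up to (3,2), left to (3,1), up to (2,1), 2× right (reaching (2,3)), up to (1,3), right to (1,4), 2× down (reaching (3,4)) — 15 moves in all.
Check: order respected (1 at step 6, 2 at step 13); 15 moves as required.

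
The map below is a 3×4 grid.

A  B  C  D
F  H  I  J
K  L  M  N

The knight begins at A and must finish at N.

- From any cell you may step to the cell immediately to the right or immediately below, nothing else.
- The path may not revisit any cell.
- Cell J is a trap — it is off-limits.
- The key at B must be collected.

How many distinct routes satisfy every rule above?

3

A right/down-only route from A to N makes exactly 2 down-moves and 3 right-moves in some order.
With no other constraints that would be C(5,2) = 10 routes.
Split at B and multiply the segment counts (each segment already excludes blocked cells): A→B: 1; B→N: 3; product = 3.
That gives 3 routes.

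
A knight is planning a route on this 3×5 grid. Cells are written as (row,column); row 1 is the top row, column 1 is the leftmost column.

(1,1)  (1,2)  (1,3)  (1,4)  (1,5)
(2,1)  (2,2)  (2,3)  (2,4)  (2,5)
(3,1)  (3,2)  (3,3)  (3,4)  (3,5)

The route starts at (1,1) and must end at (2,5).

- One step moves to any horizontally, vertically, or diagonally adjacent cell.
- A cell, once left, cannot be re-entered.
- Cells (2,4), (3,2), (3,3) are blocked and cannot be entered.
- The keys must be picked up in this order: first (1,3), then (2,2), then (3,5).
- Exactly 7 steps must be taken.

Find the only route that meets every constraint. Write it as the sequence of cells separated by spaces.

(1,1) (1,2) (1,3) (2,2) (2,3) (3,4) (3,5) (2,5)

The waypoints must appear in the order (1,3), (2,2), (3,5), with no cell reused.
Route from (1,1): 2× right (reaching (1,3)), down-left to (2,2), right to (2,3), down-right to (3,4), right to (3,5), up to (2,5) — 7 moves in all.
Check: order respected ((1,3) at step 2, (2,2) at step 3, (3,5) at step 6); 7 moves as required.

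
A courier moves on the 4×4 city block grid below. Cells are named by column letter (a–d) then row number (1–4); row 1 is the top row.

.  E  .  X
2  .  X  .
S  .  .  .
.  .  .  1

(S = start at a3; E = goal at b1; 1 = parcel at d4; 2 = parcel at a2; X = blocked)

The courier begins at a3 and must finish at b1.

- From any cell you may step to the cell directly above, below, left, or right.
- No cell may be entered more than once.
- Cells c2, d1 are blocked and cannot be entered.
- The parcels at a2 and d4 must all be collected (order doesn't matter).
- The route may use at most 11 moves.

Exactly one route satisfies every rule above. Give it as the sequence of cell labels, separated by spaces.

Any route must reach a2 and d4 and still end at b1 within 11 moves, so the order of the required stops is forced.
Route from a3: down 1 to a4, right 3 to d4, up 1 to d3, left 2 to b3, up 1 to b2, left 1 to a2, up 1 to a1, right 1 to b1 — 11 moves in all.
Check: all required cells visited; 11 ≤ 11 moves.

a3 a4 b4 c4 d4 d3 c3 b3 b2 a2 a1 b1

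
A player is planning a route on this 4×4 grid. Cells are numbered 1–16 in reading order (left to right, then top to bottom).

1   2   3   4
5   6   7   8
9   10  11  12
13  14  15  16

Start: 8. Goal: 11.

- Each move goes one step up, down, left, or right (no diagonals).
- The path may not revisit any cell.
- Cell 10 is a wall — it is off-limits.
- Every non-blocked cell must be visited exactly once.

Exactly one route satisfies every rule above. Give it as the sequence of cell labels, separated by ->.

Need to visit all 15 open cells exactly once, starting at 8 and ending at 11.
Cell 4 has only two open neighbours (8 and 3), so the path must pass straight through it: one of those is the cell it's entered from and the other is where it exits.
Route from 8: up 1 to 4, left 1 to 3, down 1 to 7, left 1 to 6, up 1 to 2, left 1 to 1, down 3 to 13, right 3 to 16, up 1 to 12, left 1 to 11 — 14 moves in all.
Check: all 15 open cells covered.

8 -> 4 -> 3 -> 7 -> 6 -> 2 -> 1 -> 5 -> 9 -> 13 -> 14 -> 15 -> 16 -> 12 -> 11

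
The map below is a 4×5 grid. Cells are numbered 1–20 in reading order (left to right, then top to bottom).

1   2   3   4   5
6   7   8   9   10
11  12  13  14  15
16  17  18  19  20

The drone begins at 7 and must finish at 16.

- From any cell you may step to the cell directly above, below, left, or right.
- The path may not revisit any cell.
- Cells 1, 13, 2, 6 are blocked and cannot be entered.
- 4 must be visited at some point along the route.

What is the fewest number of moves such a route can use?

Any route passes through 4 somewhere between 7 and 16. Summing Manhattan distances along the two legs (7 → 4 → 16) gives a lower bound of 3 + 6 = 9 moves.
A route of 9 moves achieves this: 7 → 8 → 3 → 4 → 9 → 14 → 19 → 18 → 17 → 16.
Since 9 matches the lower bound, it is optimal.

9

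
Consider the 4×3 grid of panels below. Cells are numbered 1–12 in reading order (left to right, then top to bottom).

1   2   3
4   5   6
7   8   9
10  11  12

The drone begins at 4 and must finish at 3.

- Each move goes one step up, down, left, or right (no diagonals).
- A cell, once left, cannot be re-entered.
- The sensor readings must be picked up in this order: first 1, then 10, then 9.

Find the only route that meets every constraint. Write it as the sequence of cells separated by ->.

The waypoints must appear in the order 1, 10, 9, with no cell reused.
Route from 4: up to 1, right to 2, 2× down (reaching 8), left to 7, down to 10, 2× right (reaching 12), 3× up (reaching 3) — 11 moves in all.
Check: order respected (1 at step 1, 10 at step 6, 9 at step 9).

4 -> 1 -> 2 -> 5 -> 8 -> 7 -> 10 -> 11 -> 12 -> 9 -> 6 -> 3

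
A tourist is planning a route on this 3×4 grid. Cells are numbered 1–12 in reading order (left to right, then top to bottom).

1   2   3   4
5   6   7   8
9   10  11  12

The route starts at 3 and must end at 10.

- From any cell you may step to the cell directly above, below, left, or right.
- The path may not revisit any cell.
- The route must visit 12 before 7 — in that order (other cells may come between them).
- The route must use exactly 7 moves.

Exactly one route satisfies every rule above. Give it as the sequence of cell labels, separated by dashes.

The waypoints must appear in the order 12, 7, with no cell reused.
Route from 3: right to 4, 2× down (reaching 12), left to 11, up to 7, left to 6, down to 10 — 7 moves in all.
Check: order respected (12 at step 3, 7 at step 5); 7 moves as required.

3 - 4 - 8 - 12 - 11 - 7 - 6 - 10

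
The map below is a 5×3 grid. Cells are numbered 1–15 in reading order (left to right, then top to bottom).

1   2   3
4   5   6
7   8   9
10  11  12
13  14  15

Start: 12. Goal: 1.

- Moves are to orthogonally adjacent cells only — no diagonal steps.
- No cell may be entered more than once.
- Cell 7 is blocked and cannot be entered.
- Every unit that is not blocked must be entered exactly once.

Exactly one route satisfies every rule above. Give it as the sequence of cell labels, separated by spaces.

12 15 14 13 10 11 8 9 6 3 2 5 4 1

Need to visit all 14 open cells exactly once, starting at 12 and ending at 1.
Cell 15 has only two open neighbours (12 and 14), so the path must pass straight through it: one of those is the cell it's entered from and the other is where it exits.
Route from 12: down to 15, 2× left (reaching 13), up to 10, right to 11, up to 8, right to 9, 2× up (reaching 3), left to 2, down to 5, left to 4, up to 1 — 13 moves in all.
Check: all 14 open cells covered.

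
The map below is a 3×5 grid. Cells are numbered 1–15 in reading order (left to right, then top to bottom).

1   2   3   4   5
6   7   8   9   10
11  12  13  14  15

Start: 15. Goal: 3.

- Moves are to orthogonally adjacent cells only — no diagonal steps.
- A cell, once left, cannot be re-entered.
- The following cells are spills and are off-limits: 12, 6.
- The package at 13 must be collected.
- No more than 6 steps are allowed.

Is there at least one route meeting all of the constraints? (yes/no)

yes

One route that works: 15 → 14 → 13 → 8 → 3.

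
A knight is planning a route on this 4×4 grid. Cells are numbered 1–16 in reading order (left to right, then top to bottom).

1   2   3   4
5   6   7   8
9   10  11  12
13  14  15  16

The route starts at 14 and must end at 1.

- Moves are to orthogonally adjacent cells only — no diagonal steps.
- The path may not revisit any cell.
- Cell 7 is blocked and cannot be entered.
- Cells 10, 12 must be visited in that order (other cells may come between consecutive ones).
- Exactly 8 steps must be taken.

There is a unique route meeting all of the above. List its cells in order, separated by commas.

14, 10, 11, 12, 8, 4, 3, 2, 1

The waypoints must appear in the order 10, 12, with no cell reused.
Route from 14: up to 10, 2× right (reaching 12), 2× up (reaching 4), 3× left (reaching 1) — 8 moves in all.
Check: order respected (10 at step 1, 12 at step 3); 8 moves as required.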